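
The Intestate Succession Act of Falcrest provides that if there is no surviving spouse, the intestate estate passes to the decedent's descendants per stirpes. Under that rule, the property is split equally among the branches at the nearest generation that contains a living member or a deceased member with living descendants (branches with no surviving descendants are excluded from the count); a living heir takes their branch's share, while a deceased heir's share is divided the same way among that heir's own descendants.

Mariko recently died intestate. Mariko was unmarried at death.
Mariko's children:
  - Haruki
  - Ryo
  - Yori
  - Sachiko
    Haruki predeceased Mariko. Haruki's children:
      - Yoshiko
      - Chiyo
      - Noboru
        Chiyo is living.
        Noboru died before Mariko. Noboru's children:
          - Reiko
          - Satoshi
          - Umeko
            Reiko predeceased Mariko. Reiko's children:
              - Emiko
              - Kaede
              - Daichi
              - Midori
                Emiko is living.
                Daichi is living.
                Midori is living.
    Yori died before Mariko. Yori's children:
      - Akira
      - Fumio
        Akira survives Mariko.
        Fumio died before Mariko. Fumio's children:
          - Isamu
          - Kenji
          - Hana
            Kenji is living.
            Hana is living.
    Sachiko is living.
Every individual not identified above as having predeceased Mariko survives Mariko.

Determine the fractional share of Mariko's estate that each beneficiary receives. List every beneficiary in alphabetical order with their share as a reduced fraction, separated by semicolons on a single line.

There is no surviving spouse, so the entire estate passes to Mariko's descendants per stirpes.
The estate is divided into 4 equal shares of 1/4 among Haruki, Ryo, Yori, Sachiko.
Haruki predeceased; the 1/4 allotted to Haruki's branch passes to Haruki's issue by representation.
The 1/4 is divided into 3 equal shares of 1/12 among Yoshiko, Chiyo, Noboru.
Yoshiko is living and takes 1/12.
Chiyo is living and takes 1/12.
Noboru predeceased; the 1/12 allotted to Noboru's branch passes to Noboru's issue by representation.
The 1/12 is divided into 3 equal shares of 1/36 among Reiko, Satoshi, Umeko.
Reiko predeceased; the 1/36 allotted to Reiko's branch passes to Reiko's issue by representation.
The 1/36 is divided into 4 equal shares of 1/144 among Emiko, Kaede, Daichi, Midori.
Emiko is living and takes 1/144.
Kaede is living and takes 1/144.
Daichi is living and takes 1/144.
Midori is living and takes 1/144.
Satoshi is living and takes 1/36.
Umeko is living and takes 1/36.
Ryo is living and takes 1/4.
Yori predeceased; the 1/4 allotted to Yori's branch passes to Yori's issue by representation.
The 1/4 is divided into 2 equal shares of 1/8 among Akira, Fumio.
Akira is living and takes 1/8.
Fumio predeceased; the 1/8 allotted to Fumio's branch passes to Fumio's issue by representation.
The 1/8 is divided into 3 equal shares of 1/24 among Isamu, Kenji, Hana.
Isamu is living and takes 1/24.
Kenji is living and takes 1/24.
Hana is living and takes 1/24.
Sachiko is living and takes 1/4.

Akira 1/8; Chiyo 1/12; Daichi 1/144; Emiko 1/144; Hana 1/24; Isamu 1/24; Kaede 1/144; Kenji 1/24; Midori 1/144; Ryo 1/4; Sachiko 1/4; Satoshi 1/36; Umeko 1/36; Yoshiko 1/12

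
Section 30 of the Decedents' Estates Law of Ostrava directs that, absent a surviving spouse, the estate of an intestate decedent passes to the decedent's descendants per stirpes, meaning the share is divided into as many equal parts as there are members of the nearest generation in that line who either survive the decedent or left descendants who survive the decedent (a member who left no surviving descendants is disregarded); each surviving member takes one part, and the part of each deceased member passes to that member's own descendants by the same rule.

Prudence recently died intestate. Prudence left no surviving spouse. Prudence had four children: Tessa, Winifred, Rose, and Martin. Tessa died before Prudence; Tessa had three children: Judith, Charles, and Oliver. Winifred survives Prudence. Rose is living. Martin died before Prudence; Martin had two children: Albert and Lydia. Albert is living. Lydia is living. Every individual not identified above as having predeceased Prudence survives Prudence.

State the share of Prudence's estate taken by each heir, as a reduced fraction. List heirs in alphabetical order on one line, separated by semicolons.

Albert 1/8; Charles 1/12; Judith 1/12; Lydia 1/8; Oliver 1/12; Rose 1/4; Winifred 1/4

There is no surviving spouse, so the entire estate passes to Prudence's descendants per stirpes.
The estate is divided into 4 equal shares of 1/4 among Tessa, Winifred, Rose, Martin.
Tessa predeceased; the 1/4 allotted to Tessa's branch passes to Tessa's issue by representation.
The 1/4 is divided into 3 equal shares of 1/12 among Judith, Charles, Oliver.
Judith is living and takes 1/12.
Charles is living and takes 1/12.
Oliver is living and takes 1/12.
Winifred is living and takes 1/4.
Rose is living and takes 1/4.
Martin predeceased; the 1/4 allotted to Martin's branch passes to Martin's issue by representation.
The 1/4 is divided into 2 equal shares of 1/8 among Albert, Lydia.
Albert is living and takes 1/8.
Lydia is living and takes 1/8.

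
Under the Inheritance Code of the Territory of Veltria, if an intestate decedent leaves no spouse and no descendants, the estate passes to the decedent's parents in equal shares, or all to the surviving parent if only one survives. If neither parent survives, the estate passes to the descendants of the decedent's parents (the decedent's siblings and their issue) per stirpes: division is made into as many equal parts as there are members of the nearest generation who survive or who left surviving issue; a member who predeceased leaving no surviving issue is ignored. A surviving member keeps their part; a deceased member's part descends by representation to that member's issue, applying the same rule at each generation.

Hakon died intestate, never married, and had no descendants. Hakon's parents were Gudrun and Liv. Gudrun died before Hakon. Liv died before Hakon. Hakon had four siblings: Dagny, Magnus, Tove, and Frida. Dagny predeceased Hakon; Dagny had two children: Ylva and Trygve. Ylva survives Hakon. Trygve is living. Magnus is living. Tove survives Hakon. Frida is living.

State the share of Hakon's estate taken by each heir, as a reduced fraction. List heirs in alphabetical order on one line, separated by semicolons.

Neither parent survives and there are no descendants, so the estate passes to Hakon's siblings and their issue per stirpes.
The estate is divided into 4 equal shares of 1/4 among Dagny, Magnus, Tove, Frida.
Dagny predeceased; the 1/4 allotted to Dagny's branch passes to Dagny's issue by representation.
The 1/4 is divided into 2 equal shares of 1/8 among Ylva, Trygve.
Ylva is living and takes 1/8.
Trygve is living and takes 1/8.
Magnus is living and takes 1/4.
Tove is living and takes 1/4.
Frida is living and takes 1/4.

Frida 1/4; Magnus 1/4; Tove 1/4; Trygve 1/8; Ylva 1/8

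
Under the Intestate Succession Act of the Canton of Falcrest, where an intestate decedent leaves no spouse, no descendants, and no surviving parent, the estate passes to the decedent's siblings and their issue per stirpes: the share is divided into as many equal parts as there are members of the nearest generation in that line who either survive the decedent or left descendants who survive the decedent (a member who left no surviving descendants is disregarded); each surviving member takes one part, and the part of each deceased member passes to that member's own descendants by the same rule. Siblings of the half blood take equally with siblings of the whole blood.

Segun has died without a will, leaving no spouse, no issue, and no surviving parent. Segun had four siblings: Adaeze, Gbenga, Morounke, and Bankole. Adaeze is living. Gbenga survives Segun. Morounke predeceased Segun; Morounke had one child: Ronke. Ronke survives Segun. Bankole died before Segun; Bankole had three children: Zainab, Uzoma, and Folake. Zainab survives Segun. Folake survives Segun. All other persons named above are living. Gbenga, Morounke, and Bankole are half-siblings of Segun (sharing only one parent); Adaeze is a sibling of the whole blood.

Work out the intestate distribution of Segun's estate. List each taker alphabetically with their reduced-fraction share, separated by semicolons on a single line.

Adaeze 1/4; Folake 1/12; Gbenga 1/4; Ronke 1/4; Uzoma 1/12; Zainab 1/12

No spouse, descendants, or parent survives, so the estate passes to Segun's siblings per stirpes.
Half-blood and whole-blood siblings take equally under the stated rule.
The estate is divided into 4 equal shares of 1/4 among Adaeze, Gbenga, Morounke, Bankole.
Adaeze is living and takes 1/4.
Gbenga is living and takes 1/4.
Morounke predeceased; the 1/4 allotted to Morounke's branch passes to Morounke's issue by representation.
Ronke is the sole taker at this level and receives the full 1/4.
Bankole predeceased; the 1/4 allotted to Bankole's branch passes to Bankole's issue by representation.
The 1/4 is divided into 3 equal shares of 1/12 among Zainab, Uzoma, Folake.
Zainab is living and takes 1/12.
Uzoma is living and takes 1/12.
Folake is living and takes 1/12.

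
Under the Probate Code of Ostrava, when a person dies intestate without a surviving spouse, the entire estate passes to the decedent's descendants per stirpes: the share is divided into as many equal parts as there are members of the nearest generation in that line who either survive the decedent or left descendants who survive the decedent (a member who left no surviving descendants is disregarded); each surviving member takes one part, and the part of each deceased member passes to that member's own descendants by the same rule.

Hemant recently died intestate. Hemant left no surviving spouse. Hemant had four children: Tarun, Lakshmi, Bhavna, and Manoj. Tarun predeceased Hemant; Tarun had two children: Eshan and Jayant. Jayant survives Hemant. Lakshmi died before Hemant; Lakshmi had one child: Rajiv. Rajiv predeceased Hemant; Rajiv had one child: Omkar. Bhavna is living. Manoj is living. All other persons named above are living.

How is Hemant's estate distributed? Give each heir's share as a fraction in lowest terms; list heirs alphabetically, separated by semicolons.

There is no surviving spouse, so the entire estate passes to Hemant's descendants per stirpes.
The estate is divided into 4 equal shares of 1/4 among Tarun, Lakshmi, Bhavna, Manoj.
Tarun predeceased; the 1/4 allotted to Tarun's branch passes to Tarun's issue by representation.
The 1/4 is divided into 2 equal shares of 1/8 among Eshan, Jayant.
Eshan is living and takes 1/8.
Jayant is living and takes 1/8.
Lakshmi predeceased; the 1/4 allotted to Lakshmi's branch passes to Lakshmi's issue by representation.
Rajiv's line is the sole branch at this level, so the full 1/4 passes to Rajiv's issue by representation.
Omkar is the sole taker at this level and receives the full 1/4.
Bhavna is living and takes 1/4.
Manoj is living and takes 1/4.

Bhavna 1/4; Eshan 1/8; Jayant 1/8; Manoj 1/4; Omkar 1/4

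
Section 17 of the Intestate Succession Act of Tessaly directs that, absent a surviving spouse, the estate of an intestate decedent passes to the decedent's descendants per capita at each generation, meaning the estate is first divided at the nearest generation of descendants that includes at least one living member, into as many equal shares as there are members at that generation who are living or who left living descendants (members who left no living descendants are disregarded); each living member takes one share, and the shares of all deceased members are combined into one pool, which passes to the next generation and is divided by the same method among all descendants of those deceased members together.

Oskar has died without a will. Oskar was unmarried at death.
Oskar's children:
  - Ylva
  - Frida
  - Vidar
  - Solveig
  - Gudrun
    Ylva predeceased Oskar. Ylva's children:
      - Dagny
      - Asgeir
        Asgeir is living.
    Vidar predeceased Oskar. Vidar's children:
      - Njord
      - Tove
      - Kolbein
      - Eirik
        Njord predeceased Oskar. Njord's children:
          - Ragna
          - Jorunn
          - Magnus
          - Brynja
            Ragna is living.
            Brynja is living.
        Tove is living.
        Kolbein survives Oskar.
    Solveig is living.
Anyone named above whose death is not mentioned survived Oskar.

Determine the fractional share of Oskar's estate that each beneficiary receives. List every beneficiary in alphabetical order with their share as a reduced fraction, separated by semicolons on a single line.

Asgeir 1/15; Brynja 1/60; Dagny 1/15; Eirik 1/15; Frida 1/5; Gudrun 1/5; Jorunn 1/60; Kolbein 1/15; Magnus 1/60; Ragna 1/60; Solveig 1/5; Tove 1/15

There is no surviving spouse, so the entire estate passes to Oskar's descendants per capita at each generation.
At generation 1 (Ylva, Frida, Vidar, Solveig, Gudrun) there are 5 shares of (1)/5 = 1/5 each.
Living: Frida, Solveig, and Gudrun — each takes 1/5.
Deceased: Ylva and Vidar. Their combined 2/5 is pooled and carried to generation 2.
At generation 2 (Dagny, Asgeir, Njord, Tove, Kolbein, Eirik) there are 6 shares of (2/5)/6 = 1/15 each.
Living: Dagny, Asgeir, Tove, Kolbein, and Eirik — each takes 1/15.
Deceased: Njord. That 1/15 share is carried to generation 3.
At generation 3 (Ragna, Jorunn, Magnus, Brynja) there are 4 shares of (1/15)/4 = 1/60 each.
Living: Ragna, Jorunn, Magnus, and Brynja — each takes 1/60.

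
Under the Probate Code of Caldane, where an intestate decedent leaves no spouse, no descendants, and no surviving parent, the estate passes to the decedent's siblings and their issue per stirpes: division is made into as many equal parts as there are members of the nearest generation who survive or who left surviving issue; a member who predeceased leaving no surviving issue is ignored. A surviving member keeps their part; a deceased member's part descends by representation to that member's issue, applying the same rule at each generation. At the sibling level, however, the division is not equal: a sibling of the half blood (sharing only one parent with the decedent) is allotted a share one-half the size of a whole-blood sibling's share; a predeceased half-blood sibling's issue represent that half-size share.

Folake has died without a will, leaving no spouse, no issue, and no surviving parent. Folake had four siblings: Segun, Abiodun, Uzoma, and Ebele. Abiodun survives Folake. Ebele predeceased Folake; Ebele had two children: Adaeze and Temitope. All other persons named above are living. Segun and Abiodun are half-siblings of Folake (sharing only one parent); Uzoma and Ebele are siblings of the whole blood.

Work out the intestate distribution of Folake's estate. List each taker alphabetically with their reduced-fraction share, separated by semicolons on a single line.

No spouse, descendants, or parent survives, so the estate passes to Folake's siblings per stirpes.
Half-blood siblings count for one-half the weight of whole-blood siblings at the initial division.
Dividing 1 in proportion to weights (total weight 3): Segun (weight 1/2) → 1/6; Abiodun (weight 1/2) → 1/6; Uzoma (weight 1) → 1/3; Ebele (weight 1) → 1/3.
Segun is living and takes 1/6.
Abiodun is living and takes 1/6.
Uzoma is living and takes 1/3.
Ebele predeceased; the 1/3 allotted to Ebele's branch passes to Ebele's issue by representation.
The 1/3 is divided into 2 equal shares of 1/6 among Adaeze, Temitope.
Adaeze is living and takes 1/6.
Temitope is living and takes 1/6.

Abiodun 1/6; Adaeze 1/6; Segun 1/6; Temitope 1/6; Uzoma 1/3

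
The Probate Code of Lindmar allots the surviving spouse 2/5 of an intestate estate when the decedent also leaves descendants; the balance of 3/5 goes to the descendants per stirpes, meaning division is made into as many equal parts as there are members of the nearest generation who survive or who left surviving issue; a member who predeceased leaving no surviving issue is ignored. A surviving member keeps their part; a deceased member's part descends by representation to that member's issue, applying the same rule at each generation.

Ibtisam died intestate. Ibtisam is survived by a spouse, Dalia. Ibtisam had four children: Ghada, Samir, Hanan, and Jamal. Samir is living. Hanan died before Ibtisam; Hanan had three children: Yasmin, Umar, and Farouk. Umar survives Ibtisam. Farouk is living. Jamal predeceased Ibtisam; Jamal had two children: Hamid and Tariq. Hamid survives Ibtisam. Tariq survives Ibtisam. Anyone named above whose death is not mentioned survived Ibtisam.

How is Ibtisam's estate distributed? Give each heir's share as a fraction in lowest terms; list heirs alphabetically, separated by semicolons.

Dalia 2/5; Farouk 1/20; Ghada 3/20; Hamid 3/40; Samir 3/20; Tariq 3/40; Umar 1/20; Yasmin 1/20

Dalia, as surviving spouse, takes 2/5.
The remaining 3/5 passes to Ibtisam's descendants per stirpes.
The 3/5 is divided into 4 equal shares of 3/20 among Ghada, Samir, Hanan, Jamal.
Ghada is living and takes 3/20.
Samir is living and takes 3/20.
Hanan predeceased; the 3/20 allotted to Hanan's branch passes to Hanan's issue by representation.
The 3/20 is divided into 3 equal shares of 1/20 among Yasmin, Umar, Farouk.
Yasmin is living and takes 1/20.
Umar is living and takes 1/20.
Farouk is living and takes 1/20.
Jamal predeceased; the 3/20 allotted to Jamal's branch passes to Jamal's issue by representation.
The 3/20 is divided into 2 equal shares of 3/40 among Hamid, Tariq.
Hamid is living and takes 3/40.
Tariq is living and takes 3/40.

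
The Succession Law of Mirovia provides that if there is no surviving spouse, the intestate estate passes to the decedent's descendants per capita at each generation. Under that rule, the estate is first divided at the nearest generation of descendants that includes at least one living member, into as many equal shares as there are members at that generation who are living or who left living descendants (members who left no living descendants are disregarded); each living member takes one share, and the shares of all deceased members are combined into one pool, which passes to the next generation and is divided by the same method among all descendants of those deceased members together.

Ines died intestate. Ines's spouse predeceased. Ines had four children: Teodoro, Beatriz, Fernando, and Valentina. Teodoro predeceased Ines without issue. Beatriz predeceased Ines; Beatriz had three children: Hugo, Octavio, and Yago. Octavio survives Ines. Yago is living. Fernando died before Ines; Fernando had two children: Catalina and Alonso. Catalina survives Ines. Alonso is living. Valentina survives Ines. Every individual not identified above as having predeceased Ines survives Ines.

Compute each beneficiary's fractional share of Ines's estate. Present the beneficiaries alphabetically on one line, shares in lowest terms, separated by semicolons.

Alonso 2/15; Catalina 2/15; Hugo 2/15; Octavio 2/15; Valentina 1/3; Yago 2/15

There is no surviving spouse, so the entire estate passes to Ines's descendants per capita at each generation.
At generation 1 (Beatriz, Fernando, Valentina) there are 3 shares of (1)/3 = 1/3 each.
Living: Valentina — each takes 1/3.
Deceased: Beatriz and Fernando. Their combined 2/3 is pooled and carried to generation 2.
At generation 2 (Hugo, Octavio, Yago, Catalina, Alonso) there are 5 shares of (2/3)/5 = 2/15 each.
Living: Hugo, Octavio, Yago, Catalina, and Alonso — each takes 2/15.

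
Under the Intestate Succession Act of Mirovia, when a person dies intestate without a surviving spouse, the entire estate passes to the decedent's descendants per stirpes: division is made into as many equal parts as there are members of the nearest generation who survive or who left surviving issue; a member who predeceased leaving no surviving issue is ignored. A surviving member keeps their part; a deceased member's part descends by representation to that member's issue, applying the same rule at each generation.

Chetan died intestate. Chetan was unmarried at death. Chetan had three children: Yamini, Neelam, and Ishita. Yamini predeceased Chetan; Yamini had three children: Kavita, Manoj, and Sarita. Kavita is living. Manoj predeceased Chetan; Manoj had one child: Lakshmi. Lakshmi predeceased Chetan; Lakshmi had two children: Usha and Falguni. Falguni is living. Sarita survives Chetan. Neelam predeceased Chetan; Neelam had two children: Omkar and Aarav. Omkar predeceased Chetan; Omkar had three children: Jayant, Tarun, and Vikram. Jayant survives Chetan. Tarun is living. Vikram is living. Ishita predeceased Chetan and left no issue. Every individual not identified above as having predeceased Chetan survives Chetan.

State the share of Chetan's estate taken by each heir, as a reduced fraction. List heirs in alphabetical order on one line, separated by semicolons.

Aarav 1/4; Falguni 1/12; Jayant 1/12; Kavita 1/6; Sarita 1/6; Tarun 1/12; Usha 1/12; Vikram 1/12

There is no surviving spouse, so the entire estate passes to Chetan's descendants per stirpes.
Ishita left no surviving issue, so that branch lapses and is disregarded.
The estate is divided into 2 equal shares of 1/2 among Yamini, Neelam.
Yamini predeceased; the 1/2 allotted to Yamini's branch passes to Yamini's issue by representation.
The 1/2 is divided into 3 equal shares of 1/6 among Kavita, Manoj, Sarita.
Kavita is living and takes 1/6.
Manoj predeceased; the 1/6 allotted to Manoj's branch passes to Manoj's issue by representation.
Lakshmi's line is the sole branch at this level, so the full 1/6 passes to Lakshmi's issue by representation.
The 1/6 is divided into 2 equal shares of 1/12 among Usha, Falguni.
Usha is living and takes 1/12.
Falguni is living and takes 1/12.
Sarita is living and takes 1/6.
Neelam predeceased; the 1/2 allotted to Neelam's branch passes to Neelam's issue by representation.
The 1/2 is divided into 2 equal shares of 1/4 among Omkar, Aarav.
Omkar predeceased; the 1/4 allotted to Omkar's branch passes to Omkar's issue by representation.
The 1/4 is divided into 3 equal shares of 1/12 among Jayant, Tarun, Vikram.
Jayant is living and takes 1/12.
Tarun is living and takes 1/12.
Vikram is living and takes 1/12.
Aarav is living and takes 1/4.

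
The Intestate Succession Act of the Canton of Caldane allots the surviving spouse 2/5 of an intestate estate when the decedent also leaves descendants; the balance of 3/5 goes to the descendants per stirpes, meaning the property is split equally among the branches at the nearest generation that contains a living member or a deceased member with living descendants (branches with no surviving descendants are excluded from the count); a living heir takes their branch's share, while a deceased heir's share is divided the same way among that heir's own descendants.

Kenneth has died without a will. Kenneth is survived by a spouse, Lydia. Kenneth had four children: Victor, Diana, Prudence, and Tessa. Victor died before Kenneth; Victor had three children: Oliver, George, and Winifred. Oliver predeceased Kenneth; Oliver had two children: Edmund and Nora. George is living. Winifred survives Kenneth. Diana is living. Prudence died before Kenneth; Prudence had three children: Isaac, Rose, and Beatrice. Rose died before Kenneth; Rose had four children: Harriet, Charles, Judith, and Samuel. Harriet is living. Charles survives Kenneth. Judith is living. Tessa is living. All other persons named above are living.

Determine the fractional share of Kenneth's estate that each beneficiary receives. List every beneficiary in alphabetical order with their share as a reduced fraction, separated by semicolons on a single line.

Beatrice 1/20; Charles 1/80; Diana 3/20; Edmund 1/40; George 1/20; Harriet 1/80; Isaac 1/20; Judith 1/80; Lydia 2/5; Nora 1/40; Samuel 1/80; Tessa 3/20; Winifred 1/20

Lydia, as surviving spouse, takes 2/5.
The remaining 3/5 passes to Kenneth's descendants per stirpes.
The 3/5 is divided into 4 equal shares of 3/20 among Victor, Diana, Prudence, Tessa.
Victor predeceased; the 3/20 allotted to Victor's branch passes to Victor's issue by representation.
The 3/20 is divided into 3 equal shares of 1/20 among Oliver, George, Winifred.
Oliver predeceased; the 1/20 allotted to Oliver's branch passes to Oliver's issue by representation.
The 1/20 is divided into 2 equal shares of 1/40 among Edmund, Nora.
Edmund is living and takes 1/40.
Nora is living and takes 1/40.
George is living and takes 1/20.
Winifred is living and takes 1/20.
Diana is living and takes 3/20.
Prudence predeceased; the 3/20 allotted to Prudence's branch passes to Prudence's issue by representation.
The 3/20 is divided into 3 equal shares of 1/20 among Isaac, Rose, Beatrice.
Isaac is living and takes 1/20.
Rose predeceased; the 1/20 allotted to Rose's branch passes to Rose's issue by representation.
The 1/20 is divided into 4 equal shares of 1/80 among Harriet, Charles, Judith, Samuel.
Harriet is living and takes 1/80.
Charles is living and takes 1/80.
Judith is living and takes 1/80.
Samuel is living and takes 1/80.
Beatrice is living and takes 1/20.
Tessa is living and takes 3/20.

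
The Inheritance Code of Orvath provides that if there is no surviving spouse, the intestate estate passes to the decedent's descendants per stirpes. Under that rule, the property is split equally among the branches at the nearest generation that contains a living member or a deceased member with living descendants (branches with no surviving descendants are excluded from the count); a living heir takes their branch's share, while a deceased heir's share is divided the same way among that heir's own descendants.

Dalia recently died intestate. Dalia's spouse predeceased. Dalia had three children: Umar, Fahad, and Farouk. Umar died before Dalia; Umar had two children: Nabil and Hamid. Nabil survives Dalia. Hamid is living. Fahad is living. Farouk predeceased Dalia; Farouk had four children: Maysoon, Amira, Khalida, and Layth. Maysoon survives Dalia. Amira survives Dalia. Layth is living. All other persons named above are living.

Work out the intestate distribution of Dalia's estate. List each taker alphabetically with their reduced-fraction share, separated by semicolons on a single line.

Amira 1/12; Fahad 1/3; Hamid 1/6; Khalida 1/12; Layth 1/12; Maysoon 1/12; Nabil 1/6

There is no surviving spouse, so the entire estate passes to Dalia's descendants per stirpes.
The estate is divided into 3 equal shares of 1/3 among Umar, Fahad, Farouk.
Umar predeceased; the 1/3 allotted to Umar's branch passes to Umar's issue by representation.
The 1/3 is divided into 2 equal shares of 1/6 among Nabil, Hamid.
Nabil is living and takes 1/6.
Hamid is living and takes 1/6.
Fahad is living and takes 1/3.
Farouk predeceased; the 1/3 allotted to Farouk's branch passes to Farouk's issue by representation.
The 1/3 is divided into 4 equal shares of 1/12 among Maysoon, Amira, Khalida, Layth.
Maysoon is living and takes 1/12.
Amira is living and takes 1/12.
Khalida is living and takes 1/12.
Layth is living and takes 1/12.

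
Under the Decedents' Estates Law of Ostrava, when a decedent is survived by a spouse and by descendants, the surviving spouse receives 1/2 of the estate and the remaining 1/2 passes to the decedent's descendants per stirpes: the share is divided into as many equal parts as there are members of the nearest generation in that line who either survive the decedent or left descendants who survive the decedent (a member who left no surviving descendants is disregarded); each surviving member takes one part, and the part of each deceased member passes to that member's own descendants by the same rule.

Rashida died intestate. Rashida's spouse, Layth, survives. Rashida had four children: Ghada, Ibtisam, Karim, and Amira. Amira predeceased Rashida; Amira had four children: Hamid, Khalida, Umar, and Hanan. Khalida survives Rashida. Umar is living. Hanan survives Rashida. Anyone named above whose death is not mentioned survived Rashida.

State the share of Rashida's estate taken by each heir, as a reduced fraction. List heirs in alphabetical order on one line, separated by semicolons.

Layth, as surviving spouse, takes 1/2.
The remaining 1/2 passes to Rashida's descendants per stirpes.
The 1/2 is divided into 4 equal shares of 1/8 among Ghada, Ibtisam, Karim, Amira.
Ghada is living and takes 1/8.
Ibtisam is living and takes 1/8.
Karim is living and takes 1/8.
Amira predeceased; the 1/8 allotted to Amira's branch passes to Amira's issue by representation.
The 1/8 is divided into 4 equal shares of 1/32 among Hamid, Khalida, Umar, Hanan.
Hamid is living and takes 1/32.
Khalida is living and takes 1/32.
Umar is living and takes 1/32.
Hanan is living and takes 1/32.

Ghada 1/8; Hamid 1/32; Hanan 1/32; Ibtisam 1/8; Karim 1/8; Khalida 1/32; Layth 1/2; Umar 1/32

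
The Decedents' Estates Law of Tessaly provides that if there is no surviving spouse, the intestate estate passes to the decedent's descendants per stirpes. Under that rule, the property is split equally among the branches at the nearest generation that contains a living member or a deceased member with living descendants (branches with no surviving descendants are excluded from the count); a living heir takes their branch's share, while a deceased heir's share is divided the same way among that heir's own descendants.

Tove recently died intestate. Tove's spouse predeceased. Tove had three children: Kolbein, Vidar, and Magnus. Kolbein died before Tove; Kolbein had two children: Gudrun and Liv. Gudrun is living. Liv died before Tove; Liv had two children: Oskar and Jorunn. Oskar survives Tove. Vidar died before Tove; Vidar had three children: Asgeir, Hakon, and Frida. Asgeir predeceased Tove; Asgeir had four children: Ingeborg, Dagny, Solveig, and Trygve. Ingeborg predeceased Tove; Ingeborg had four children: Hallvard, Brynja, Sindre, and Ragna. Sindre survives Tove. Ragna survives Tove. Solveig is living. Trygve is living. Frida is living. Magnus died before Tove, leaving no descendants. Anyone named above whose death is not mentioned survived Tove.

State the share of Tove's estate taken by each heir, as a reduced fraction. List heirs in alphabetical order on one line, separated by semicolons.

Brynja 1/96; Dagny 1/24; Frida 1/6; Gudrun 1/4; Hakon 1/6; Hallvard 1/96; Jorunn 1/8; Oskar 1/8; Ragna 1/96; Sindre 1/96; Solveig 1/24; Trygve 1/24

There is no surviving spouse, so the entire estate passes to Tove's descendants per stirpes.
Magnus left no surviving issue, so that branch lapses and is disregarded.
The estate is divided into 2 equal shares of 1/2 among Kolbein, Vidar.
Kolbein predeceased; the 1/2 allotted to Kolbein's branch passes to Kolbein's issue by representation.
The 1/2 is divided into 2 equal shares of 1/4 among Gudrun, Liv.
Gudrun is living and takes 1/4.
Liv predeceased; the 1/4 allotted to Liv's branch passes to Liv's issue by representation.
The 1/4 is divided into 2 equal shares of 1/8 among Oskar, Jorunn.
Oskar is living and takes 1/8.
Jorunn is living and takes 1/8.
Vidar predeceased; the 1/2 allotted to Vidar's branch passes to Vidar's issue by representation.
The 1/2 is divided into 3 equal shares of 1/6 among Asgeir, Hakon, Frida.
Asgeir predeceased; the 1/6 allotted to Asgeir's branch passes to Asgeir's issue by representation.
The 1/6 is divided into 4 equal shares of 1/24 among Ingeborg, Dagny, Solveig, Trygve.
Ingeborg predeceased; the 1/24 allotted to Ingeborg's branch passes to Ingeborg's issue by representation.
The 1/24 is divided into 4 equal shares of 1/96 among Hallvard, Brynja, Sindre, Ragna.
Hallvard is living and takes 1/96.
Brynja is living and takes 1/96.
Sindre is living and takes 1/96.
Ragna is living and takes 1/96.
Dagny is living and takes 1/24.
Solveig is living and takes 1/24.
Trygve is living and takes 1/24.
Hakon is living and takes 1/6.
Frida is living and takes 1/6.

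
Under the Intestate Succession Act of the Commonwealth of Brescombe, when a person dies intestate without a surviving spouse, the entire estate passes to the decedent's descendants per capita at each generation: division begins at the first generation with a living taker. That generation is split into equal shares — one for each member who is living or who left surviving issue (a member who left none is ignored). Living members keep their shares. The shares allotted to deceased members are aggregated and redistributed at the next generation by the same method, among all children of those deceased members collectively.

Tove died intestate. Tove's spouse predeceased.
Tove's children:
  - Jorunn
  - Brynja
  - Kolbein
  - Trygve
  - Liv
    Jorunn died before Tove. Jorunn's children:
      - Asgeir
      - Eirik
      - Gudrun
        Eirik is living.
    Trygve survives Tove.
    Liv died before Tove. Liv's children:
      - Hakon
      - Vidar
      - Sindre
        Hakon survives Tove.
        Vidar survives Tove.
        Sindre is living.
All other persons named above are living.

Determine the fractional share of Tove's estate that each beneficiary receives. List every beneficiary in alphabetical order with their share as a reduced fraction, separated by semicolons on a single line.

Asgeir 1/15; Brynja 1/5; Eirik 1/15; Gudrun 1/15; Hakon 1/15; Kolbein 1/5; Sindre 1/15; Trygve 1/5; Vidar 1/15

There is no surviving spouse, so the entire estate passes to Tove's descendants per capita at each generation.
At generation 1 (Jorunn, Brynja, Kolbein, Trygve, Liv) there are 5 shares of (1)/5 = 1/5 each.
Living: Brynja, Kolbein, and Trygve — each takes 1/5.
Deceased: Jorunn and Liv. Their combined 2/5 is pooled and carried to generation 2.
At generation 2 (Asgeir, Eirik, Gudrun, Hakon, Vidar, Sindre) there are 6 shares of (2/5)/6 = 1/15 each.
Living: Asgeir, Eirik, Gudrun, Hakon, Vidar, and Sindre — each takes 1/15.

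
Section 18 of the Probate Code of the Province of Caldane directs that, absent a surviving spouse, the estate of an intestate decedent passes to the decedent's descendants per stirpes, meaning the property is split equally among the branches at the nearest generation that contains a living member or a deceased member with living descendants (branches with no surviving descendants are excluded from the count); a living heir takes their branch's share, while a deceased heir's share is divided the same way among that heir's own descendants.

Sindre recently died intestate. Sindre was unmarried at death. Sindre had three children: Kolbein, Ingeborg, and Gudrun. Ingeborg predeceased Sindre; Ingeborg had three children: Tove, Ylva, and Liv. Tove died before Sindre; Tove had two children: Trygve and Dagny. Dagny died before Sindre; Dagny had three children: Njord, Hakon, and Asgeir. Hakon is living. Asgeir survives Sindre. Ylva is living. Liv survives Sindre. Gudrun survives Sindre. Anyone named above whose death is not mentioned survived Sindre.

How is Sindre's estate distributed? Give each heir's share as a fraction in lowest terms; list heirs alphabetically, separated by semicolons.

Asgeir 1/54; Gudrun 1/3; Hakon 1/54; Kolbein 1/3; Liv 1/9; Njord 1/54; Trygve 1/18; Ylva 1/9

There is no surviving spouse, so the entire estate passes to Sindre's descendants per stirpes.
The estate is divided into 3 equal shares of 1/3 among Kolbein, Ingeborg, Gudrun.
Kolbein is living and takes 1/3.
Ingeborg predeceased; the 1/3 allotted to Ingeborg's branch passes to Ingeborg's issue by representation.
The 1/3 is divided into 3 equal shares of 1/9 among Tove, Ylva, Liv.
Tove predeceased; the 1/9 allotted to Tove's branch passes to Tove's issue by representation.
The 1/9 is divided into 2 equal shares of 1/18 among Trygve, Dagny.
Trygve is living and takes 1/18.
Dagny predeceased; the 1/18 allotted to Dagny's branch passes to Dagny's issue by representation.
The 1/18 is divided into 3 equal shares of 1/54 among Njord, Hakon, Asgeir.
Njord is living and takes 1/54.
Hakon is living and takes 1/54.
Asgeir is living and takes 1/54.
Ylva is living and takes 1/9.
Liv is living and takes 1/9.
Gudrun is living and takes 1/3.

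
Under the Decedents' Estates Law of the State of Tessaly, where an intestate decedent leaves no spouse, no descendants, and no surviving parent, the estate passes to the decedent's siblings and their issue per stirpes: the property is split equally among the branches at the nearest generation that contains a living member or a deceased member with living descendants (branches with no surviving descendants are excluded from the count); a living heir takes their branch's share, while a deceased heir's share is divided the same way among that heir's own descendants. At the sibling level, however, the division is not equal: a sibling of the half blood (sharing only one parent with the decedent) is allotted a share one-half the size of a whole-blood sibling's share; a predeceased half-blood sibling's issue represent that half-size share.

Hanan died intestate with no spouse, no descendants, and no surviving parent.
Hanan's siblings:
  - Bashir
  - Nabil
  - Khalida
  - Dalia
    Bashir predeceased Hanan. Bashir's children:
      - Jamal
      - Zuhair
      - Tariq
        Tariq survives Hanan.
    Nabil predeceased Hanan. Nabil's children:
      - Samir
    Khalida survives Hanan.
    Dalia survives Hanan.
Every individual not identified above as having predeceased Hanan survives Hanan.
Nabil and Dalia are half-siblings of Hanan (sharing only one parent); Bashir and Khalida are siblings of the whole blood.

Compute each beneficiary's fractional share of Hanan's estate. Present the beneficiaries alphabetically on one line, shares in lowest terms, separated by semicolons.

No spouse, descendants, or parent survives, so the estate passes to Hanan's siblings per stirpes.
Half-blood siblings count for one-half the weight of whole-blood siblings at the initial division.
Dividing 1 in proportion to weights (total weight 3): Bashir (weight 1) → 1/3; Nabil (weight 1/2) → 1/6; Khalida (weight 1) → 1/3; Dalia (weight 1/2) → 1/6.
Bashir predeceased; the 1/3 allotted to Bashir's branch passes to Bashir's issue by representation.
The 1/3 is divided into 3 equal shares of 1/9 among Jamal, Zuhair, Tariq.
Jamal is living and takes 1/9.
Zuhair is living and takes 1/9.
Tariq is living and takes 1/9.
Nabil predeceased; the 1/6 allotted to Nabil's branch passes to Nabil's issue by representation.
Samir is the sole taker at this level and receives the full 1/6.
Khalida is living and takes 1/3.
Dalia is living and takes 1/6.

Dalia 1/6; Jamal 1/9; Khalida 1/3; Samir 1/6; Tariq 1/9; Zuhair 1/9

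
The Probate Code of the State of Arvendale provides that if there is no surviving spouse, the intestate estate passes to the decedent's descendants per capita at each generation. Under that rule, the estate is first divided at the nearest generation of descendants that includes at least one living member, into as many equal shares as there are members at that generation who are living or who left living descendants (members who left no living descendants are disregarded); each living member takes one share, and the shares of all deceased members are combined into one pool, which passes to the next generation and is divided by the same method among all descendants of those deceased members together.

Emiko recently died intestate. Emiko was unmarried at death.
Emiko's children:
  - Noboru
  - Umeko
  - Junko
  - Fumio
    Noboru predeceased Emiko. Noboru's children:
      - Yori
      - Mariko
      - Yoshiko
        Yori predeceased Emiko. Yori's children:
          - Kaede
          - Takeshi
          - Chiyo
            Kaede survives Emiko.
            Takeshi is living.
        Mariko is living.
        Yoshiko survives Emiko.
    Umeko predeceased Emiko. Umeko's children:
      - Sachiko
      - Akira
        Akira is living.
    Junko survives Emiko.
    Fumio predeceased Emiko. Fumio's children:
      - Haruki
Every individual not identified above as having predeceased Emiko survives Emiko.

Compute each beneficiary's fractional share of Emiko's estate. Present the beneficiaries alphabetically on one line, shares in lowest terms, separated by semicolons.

There is no surviving spouse, so the entire estate passes to Emiko's descendants per capita at each generation.
At generation 1 (Noboru, Umeko, Junko, Fumio) there are 4 shares of (1)/4 = 1/4 each.
Living: Junko — each takes 1/4.
Deceased: Noboru, Umeko, and Fumio. Their combined 3/4 is pooled and carried to generation 2.
At generation 2 (Yori, Mariko, Yoshiko, Sachiko, Akira, Haruki) there are 6 shares of (3/4)/6 = 1/8 each.
Living: Mariko, Yoshiko, Sachiko, Akira, and Haruki — each takes 1/8.
Deceased: Yori. That 1/8 share is carried to generation 3.
At generation 3 (Kaede, Takeshi, Chiyo) there are 3 shares of (1/8)/3 = 1/24 each.
Living: Kaede, Takeshi, and Chiyo — each takes 1/24.

Akira 1/8; Chiyo 1/24; Haruki 1/8; Junko 1/4; Kaede 1/24; Mariko 1/8; Sachiko 1/8; Takeshi 1/24; Yoshiko 1/8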